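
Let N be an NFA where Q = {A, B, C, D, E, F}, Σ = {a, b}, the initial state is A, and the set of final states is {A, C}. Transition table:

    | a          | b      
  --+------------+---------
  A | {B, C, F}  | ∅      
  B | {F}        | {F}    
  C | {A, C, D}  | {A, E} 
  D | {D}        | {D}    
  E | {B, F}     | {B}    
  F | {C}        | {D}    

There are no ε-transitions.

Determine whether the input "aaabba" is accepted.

No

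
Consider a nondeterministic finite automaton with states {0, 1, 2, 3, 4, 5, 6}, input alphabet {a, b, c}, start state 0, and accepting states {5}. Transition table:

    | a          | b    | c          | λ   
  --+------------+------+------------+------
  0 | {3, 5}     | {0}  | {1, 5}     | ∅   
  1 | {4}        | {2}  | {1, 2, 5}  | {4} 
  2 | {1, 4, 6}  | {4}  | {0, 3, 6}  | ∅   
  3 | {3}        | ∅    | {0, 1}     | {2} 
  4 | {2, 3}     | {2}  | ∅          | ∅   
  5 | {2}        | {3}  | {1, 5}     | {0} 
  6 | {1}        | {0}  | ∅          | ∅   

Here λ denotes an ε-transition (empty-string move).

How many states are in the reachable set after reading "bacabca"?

7

Start in {0}.
Read 'b': 0→{0}; now {0}.
Read 'a': 0→{3, 5}; union {3, 5}; ε-closure = {0, 2, 3, 5}.
Read 'c': 0→{1, 5}, 2→{0, 3, 6}, 3→{0, 1}, 5→{1, 5}; union {0, 1, 3, 5, 6}; ε-closure = {0, 1, 2, 3, 4, 5, 6}.
Read 'a': 0→{3, 5}, 1→{4}, 2→{1, 4, 6}, 3→{3}, 4→{2, 3}, 5→{2}, 6→{1}; union {1, 2, 3, 4, 5, 6}; ε-closure = {0, 1, 2, 3, 4, 5, 6}.
Read 'b': 0→{0}, 1→{2}, 2→{4}, 3→∅, 4→{2}, 5→{3}, 6→{0}; now {0, 2, 3, 4}.
Read 'c': 0→{1, 5}, 2→{0, 3, 6}, 3→{0, 1}, 4→∅; union {0, 1, 3, 5, 6}; ε-closure = {0, 1, 2, 3, 4, 5, 6}.
Read 'a': 0→{3, 5}, 1→{4}, 2→{1, 4, 6}, 3→{3}, 4→{2, 3}, 5→{2}, 6→{1}; union {1, 2, 3, 4, 5, 6}; ε-closure = {0, 1, 2, 3, 4, 5, 6}.
That set has 7 states.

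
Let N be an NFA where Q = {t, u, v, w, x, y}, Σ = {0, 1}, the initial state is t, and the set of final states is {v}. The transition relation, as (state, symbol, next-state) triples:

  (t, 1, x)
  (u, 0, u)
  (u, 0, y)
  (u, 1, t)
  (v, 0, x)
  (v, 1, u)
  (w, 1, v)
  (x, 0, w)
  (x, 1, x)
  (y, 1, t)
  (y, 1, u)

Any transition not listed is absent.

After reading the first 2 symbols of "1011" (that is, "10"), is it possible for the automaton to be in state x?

No

Start in {t}.
Read '1': t→{x}; now {x}.
Read '0': x→{w}; now {w}.
State x is not in {w}.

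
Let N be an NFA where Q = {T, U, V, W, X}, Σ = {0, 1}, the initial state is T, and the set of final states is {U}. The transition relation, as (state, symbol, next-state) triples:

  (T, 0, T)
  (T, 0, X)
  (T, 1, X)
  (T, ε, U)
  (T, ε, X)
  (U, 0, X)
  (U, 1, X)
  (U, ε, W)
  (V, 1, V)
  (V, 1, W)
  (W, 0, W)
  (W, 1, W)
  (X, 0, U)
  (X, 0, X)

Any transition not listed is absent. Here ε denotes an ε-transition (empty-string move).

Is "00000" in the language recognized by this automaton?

Yes

Start: ε-closure({T}) = {T, U, W, X}.
Read '0': T→{T, X}, U→{X}, W→{W}, X→{U, X}; now {T, U, W, X}.
Read '0': T→{T, X}, U→{X}, W→{W}, X→{U, X}; now {T, U, W, X}.
Read '0': T→{T, X}, U→{X}, W→{W}, X→{U, X}; now {T, U, W, X}.
Read '0': T→{T, X}, U→{X}, W→{W}, X→{U, X}; now {T, U, W, X}.
Read '0': T→{T, X}, U→{X}, W→{W}, X→{U, X}; now {T, U, W, X}.
The final set {T, U, W, X} contains the accepting state U.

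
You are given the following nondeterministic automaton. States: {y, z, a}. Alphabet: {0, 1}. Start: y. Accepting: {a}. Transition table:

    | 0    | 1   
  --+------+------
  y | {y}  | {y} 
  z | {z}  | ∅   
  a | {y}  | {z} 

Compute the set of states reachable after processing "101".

Start in {y}.
Read '1': {y} → {y}.
Read '0': {y} → {y}.
Read '1': {y} → {y}.

{y}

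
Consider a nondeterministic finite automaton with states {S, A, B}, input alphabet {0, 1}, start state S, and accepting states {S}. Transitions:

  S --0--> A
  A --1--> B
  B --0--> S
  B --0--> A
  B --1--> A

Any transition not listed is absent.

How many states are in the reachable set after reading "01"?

Start in {S}.
Read '0': {S} → {A}.
Read '1': {A} → {B}.
That set has 1 state.

1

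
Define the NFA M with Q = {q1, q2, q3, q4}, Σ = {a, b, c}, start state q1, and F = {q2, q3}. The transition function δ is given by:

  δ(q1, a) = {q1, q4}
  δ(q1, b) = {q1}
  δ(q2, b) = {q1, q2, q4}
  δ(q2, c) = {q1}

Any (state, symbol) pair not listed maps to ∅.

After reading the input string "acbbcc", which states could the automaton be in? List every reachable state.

∅

Start in {q1}.
Read 'a': {q1} → {q1, q4}.
Read 'c': {q1, q4} → ∅.
The set is empty and remains empty for the remaining 4 symbols.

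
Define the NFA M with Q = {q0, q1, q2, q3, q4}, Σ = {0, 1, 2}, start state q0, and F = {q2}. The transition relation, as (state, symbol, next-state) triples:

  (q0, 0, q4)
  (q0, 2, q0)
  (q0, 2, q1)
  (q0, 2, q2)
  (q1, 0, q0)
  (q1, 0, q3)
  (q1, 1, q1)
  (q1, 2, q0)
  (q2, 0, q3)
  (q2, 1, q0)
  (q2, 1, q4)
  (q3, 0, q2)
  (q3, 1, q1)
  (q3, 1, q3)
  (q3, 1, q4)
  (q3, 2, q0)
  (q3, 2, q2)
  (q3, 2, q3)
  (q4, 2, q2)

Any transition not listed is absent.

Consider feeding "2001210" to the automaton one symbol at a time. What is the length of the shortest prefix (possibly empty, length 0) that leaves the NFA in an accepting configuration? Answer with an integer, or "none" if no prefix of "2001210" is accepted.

1

Start in {q0}.
Read '2': {q0} → {q0, q1, q2}.
None of the earlier sets intersect F, but {q0, q1, q2} does.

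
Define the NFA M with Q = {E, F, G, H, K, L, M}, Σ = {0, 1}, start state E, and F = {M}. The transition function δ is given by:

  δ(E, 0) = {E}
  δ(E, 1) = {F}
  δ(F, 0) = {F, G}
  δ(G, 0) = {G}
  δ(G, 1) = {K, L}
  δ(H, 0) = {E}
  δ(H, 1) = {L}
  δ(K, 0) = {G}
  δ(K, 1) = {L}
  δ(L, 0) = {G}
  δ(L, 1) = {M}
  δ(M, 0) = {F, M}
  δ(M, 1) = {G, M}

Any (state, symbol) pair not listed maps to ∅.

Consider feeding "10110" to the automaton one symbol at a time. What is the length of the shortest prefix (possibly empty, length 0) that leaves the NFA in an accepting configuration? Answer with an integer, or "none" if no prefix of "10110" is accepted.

4

Start in {E}.
Read '1': E→{F}; now {F}.
Read '0': F→{F, G}; now {F, G}.
Read '1': F→∅, G→{K, L}; now {K, L}.
Read '1': K→{L}, L→{M}; now {L, M}.
None of the earlier sets intersect F, but {L, M} does.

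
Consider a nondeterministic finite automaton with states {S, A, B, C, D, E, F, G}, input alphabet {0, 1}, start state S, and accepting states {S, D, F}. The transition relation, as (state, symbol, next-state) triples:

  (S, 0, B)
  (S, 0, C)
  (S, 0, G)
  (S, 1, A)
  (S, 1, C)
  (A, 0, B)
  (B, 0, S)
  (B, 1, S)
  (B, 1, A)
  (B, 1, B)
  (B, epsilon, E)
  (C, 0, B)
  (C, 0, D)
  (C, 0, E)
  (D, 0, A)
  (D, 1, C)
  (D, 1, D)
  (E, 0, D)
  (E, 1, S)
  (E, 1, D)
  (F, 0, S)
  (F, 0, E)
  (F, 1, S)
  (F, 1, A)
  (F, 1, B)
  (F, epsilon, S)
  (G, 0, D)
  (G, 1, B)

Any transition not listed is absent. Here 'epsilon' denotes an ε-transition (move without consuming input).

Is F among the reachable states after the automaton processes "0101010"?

No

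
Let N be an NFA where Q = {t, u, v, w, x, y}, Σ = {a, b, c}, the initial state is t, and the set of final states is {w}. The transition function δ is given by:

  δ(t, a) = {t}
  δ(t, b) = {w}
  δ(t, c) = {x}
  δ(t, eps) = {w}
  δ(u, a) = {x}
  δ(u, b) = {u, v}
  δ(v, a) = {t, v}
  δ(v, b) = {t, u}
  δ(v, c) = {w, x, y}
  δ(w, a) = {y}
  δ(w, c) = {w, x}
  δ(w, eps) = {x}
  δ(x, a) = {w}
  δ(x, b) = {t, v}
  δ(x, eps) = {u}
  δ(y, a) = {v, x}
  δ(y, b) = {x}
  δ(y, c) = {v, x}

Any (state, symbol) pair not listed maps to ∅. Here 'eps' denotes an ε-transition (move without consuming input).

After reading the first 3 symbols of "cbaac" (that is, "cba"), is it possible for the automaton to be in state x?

Yes

Start: ε-closure({t}) = {t, u, w, x}.
Read 'c': {t, u, w, x} → {u, w, x}.
Read 'b': {u, w, x} → {t, u, v, w, x}.
Read 'a': {t, u, v, w, x} → {t, u, v, w, x, y}.
State x is in {t, u, v, w, x, y}.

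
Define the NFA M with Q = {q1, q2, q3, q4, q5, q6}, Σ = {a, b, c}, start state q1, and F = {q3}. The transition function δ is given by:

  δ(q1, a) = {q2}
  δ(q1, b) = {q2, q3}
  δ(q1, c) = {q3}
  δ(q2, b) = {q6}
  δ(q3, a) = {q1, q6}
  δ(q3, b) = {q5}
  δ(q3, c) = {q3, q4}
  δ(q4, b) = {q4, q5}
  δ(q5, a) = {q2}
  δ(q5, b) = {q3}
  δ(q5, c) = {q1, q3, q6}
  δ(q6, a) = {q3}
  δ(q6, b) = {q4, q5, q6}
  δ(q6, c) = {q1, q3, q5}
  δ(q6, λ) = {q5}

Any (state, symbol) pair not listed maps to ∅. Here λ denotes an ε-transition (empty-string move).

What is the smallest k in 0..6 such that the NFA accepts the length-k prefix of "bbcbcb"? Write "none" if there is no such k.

Start in {q1}.
Read 'b': {q1} → {q2, q3}.
None of the earlier sets intersect F, but {q2, q3} does.

1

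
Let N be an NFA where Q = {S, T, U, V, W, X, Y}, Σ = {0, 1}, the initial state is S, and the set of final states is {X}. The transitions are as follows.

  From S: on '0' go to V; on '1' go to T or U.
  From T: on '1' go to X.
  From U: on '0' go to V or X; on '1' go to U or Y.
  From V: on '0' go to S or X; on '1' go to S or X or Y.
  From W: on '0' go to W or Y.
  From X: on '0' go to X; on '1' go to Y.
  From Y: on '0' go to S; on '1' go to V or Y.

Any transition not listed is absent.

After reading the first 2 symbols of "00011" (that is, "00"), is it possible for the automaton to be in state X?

Start in {S}.
Read '0': {S} → {V}.
Read '0': {V} → {S, X}.
State X is in {S, X}.

Yes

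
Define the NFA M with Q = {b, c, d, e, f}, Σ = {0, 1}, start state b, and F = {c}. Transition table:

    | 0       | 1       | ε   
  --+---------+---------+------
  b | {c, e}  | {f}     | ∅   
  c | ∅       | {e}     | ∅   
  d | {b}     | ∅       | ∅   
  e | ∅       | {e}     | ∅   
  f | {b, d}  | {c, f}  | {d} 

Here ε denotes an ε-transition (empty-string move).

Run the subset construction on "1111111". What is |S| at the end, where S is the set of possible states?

Start in {b}.
Read '1': {b} → {d, f}.
Read '1': {d, f} → {c, d, f}.
Read '1': {c, d, f} → {c, d, e, f}.
Read '1': {c, d, e, f} → {c, d, e, f}.
Read '1': {c, d, e, f} → {c, d, e, f}.
Read '1': {c, d, e, f} → {c, d, e, f}.
Read '1': {c, d, e, f} → {c, d, e, f}.
That set has 4 states.

4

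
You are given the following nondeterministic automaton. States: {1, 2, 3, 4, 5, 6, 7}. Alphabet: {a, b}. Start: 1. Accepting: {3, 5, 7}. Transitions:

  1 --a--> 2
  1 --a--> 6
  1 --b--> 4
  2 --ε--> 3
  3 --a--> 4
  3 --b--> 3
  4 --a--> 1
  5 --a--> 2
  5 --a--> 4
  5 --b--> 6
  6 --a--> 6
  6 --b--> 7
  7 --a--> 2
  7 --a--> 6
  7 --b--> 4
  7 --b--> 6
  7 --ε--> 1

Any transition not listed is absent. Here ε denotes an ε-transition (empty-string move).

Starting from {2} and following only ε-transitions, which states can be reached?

Begin with {2}.
ε-move 2 → 3; add 3.

{2, 3}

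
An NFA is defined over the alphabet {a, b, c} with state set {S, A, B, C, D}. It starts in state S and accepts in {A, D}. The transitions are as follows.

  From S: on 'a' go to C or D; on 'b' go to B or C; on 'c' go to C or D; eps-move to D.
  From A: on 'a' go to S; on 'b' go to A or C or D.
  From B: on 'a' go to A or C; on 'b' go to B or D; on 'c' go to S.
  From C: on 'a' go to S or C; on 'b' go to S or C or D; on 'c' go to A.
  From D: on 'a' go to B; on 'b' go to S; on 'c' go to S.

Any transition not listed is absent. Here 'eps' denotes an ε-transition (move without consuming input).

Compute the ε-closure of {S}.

Begin with {S}.
ε-move S → D; add D.

{S, D}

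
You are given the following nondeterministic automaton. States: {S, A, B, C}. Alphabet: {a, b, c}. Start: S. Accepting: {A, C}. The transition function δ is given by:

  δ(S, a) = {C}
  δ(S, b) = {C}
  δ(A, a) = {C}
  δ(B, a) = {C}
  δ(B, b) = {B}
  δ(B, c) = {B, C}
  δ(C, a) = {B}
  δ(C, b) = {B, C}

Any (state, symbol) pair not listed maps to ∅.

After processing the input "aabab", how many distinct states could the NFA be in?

2

Start in {S}.
Read 'a': S→{C}; now {C}.
Read 'a': C→{B}; now {B}.
Read 'b': B→{B}; now {B}.
Read 'a': B→{C}; now {C}.
Read 'b': C→{B, C}; now {B, C}.
That set has 2 states.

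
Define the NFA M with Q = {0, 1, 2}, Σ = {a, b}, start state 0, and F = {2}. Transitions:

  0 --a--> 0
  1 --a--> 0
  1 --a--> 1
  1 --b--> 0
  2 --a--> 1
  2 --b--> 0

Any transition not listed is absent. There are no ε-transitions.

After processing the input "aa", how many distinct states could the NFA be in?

1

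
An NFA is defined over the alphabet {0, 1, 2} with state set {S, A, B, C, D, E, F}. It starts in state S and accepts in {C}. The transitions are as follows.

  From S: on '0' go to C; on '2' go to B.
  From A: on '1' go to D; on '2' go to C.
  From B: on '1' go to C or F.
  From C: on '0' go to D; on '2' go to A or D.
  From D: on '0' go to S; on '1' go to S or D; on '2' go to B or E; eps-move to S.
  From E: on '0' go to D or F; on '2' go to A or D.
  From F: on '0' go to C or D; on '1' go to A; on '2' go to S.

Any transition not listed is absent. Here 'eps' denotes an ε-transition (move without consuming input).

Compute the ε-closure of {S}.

Begin with {S}.
No ε-moves leave this set, so the closure equals the set itself.

{S}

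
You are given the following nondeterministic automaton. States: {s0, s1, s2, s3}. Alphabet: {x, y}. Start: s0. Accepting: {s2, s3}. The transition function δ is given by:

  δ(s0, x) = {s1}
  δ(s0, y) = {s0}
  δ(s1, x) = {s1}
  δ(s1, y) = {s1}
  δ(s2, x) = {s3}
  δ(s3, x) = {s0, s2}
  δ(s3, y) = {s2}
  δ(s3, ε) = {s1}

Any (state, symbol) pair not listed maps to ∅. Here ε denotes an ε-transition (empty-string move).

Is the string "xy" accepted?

No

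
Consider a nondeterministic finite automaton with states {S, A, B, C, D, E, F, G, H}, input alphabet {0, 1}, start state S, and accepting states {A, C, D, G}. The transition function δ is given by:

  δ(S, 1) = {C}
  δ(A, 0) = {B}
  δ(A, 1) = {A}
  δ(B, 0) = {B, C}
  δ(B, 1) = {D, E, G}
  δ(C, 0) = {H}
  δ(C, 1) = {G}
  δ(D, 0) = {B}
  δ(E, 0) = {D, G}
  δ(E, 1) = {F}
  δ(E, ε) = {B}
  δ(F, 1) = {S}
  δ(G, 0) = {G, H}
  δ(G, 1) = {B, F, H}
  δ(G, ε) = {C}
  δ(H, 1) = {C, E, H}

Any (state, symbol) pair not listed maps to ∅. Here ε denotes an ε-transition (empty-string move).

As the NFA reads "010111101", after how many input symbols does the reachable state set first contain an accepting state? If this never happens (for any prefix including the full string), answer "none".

none

Start in {S}.
Read '0': {S} → ∅.
The set is empty and remains empty for the remaining 8 symbols.
No reachable set along the way intersects F.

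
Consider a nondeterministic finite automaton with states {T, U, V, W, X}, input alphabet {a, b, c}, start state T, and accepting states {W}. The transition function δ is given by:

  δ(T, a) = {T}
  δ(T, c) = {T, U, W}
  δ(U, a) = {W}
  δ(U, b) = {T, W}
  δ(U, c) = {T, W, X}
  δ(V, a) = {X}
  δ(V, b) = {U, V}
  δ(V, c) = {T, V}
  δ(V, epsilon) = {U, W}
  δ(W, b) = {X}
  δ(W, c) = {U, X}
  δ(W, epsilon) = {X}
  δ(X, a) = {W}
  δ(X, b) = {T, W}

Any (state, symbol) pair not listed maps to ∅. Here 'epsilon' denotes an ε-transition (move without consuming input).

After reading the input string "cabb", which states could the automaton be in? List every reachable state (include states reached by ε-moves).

Start in {T}.
Read 'c': T→{T, U, W}; union {T, U, W}; ε-closure = {T, U, W, X}.
Read 'a': T→{T}, U→{W}, W→∅, X→{W}; union {T, W}; ε-closure = {T, W, X}.
Read 'b': T→∅, W→{X}, X→{T, W}; now {T, W, X}.
Read 'b': T→∅, W→{X}, X→{T, W}; now {T, W, X}.

{T, W, X}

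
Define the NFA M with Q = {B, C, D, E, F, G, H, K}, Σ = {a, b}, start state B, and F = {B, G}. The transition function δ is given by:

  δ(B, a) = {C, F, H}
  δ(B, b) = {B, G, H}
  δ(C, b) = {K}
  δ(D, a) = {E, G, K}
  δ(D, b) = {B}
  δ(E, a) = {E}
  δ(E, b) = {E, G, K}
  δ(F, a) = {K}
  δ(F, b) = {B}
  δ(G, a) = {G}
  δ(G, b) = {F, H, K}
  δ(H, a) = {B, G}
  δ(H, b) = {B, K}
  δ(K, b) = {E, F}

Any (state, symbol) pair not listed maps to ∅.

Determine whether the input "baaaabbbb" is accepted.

Yes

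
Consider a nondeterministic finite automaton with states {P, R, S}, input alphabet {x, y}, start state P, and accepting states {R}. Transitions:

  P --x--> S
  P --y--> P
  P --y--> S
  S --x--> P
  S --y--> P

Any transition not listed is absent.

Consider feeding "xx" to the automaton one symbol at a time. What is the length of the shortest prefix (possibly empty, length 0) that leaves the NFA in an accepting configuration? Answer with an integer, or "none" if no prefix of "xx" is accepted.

Start in {P}.
Read 'x': {P} → {S}.
Read 'x': {S} → {P}.
No reachable set along the way intersects F.

none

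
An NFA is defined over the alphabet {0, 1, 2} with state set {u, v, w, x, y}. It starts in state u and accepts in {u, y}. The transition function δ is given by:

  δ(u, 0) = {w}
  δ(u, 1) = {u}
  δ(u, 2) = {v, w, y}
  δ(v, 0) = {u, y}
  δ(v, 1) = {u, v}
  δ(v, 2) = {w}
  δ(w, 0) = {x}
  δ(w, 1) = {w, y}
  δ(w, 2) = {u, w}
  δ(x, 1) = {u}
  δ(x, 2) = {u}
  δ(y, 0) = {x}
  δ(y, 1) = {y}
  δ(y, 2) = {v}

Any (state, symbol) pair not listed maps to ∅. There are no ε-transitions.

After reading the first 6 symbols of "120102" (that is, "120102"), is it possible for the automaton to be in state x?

Start in {u}.
Read '1': u→{u}; now {u}.
Read '2': u→{v, w, y}; now {v, w, y}.
Read '0': v→{u, y}, w→{x}, y→{x}; now {u, x, y}.
Read '1': u→{u}, x→{u}, y→{y}; now {u, y}.
Read '0': u→{w}, y→{x}; now {w, x}.
Read '2': w→{u, w}, x→{u}; now {u, w}.
State x is not in {u, w}.

No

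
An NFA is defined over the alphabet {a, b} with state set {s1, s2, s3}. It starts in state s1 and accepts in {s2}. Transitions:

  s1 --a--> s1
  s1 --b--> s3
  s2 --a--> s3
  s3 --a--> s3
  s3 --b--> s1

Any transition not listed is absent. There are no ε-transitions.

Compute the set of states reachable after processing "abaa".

{s3}

Start in {s1}.
Read 'a': {s1} → {s1}.
Read 'b': {s1} → {s3}.
Read 'a': {s3} → {s3}.
Read 'a': {s3} → {s3}.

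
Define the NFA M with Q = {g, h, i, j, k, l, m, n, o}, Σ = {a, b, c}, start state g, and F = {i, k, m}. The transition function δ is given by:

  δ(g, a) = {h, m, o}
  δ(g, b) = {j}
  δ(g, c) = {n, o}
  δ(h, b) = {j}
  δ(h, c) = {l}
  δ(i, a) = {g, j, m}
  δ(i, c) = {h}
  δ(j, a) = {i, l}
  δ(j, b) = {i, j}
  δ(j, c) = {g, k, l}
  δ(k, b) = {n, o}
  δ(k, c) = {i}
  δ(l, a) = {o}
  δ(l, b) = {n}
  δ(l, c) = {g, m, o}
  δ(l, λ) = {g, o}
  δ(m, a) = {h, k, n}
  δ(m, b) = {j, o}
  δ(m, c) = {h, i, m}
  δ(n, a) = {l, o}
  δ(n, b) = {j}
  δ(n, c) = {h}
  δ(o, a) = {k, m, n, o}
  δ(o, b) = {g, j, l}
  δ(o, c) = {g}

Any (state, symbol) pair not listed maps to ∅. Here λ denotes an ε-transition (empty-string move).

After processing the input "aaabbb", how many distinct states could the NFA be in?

6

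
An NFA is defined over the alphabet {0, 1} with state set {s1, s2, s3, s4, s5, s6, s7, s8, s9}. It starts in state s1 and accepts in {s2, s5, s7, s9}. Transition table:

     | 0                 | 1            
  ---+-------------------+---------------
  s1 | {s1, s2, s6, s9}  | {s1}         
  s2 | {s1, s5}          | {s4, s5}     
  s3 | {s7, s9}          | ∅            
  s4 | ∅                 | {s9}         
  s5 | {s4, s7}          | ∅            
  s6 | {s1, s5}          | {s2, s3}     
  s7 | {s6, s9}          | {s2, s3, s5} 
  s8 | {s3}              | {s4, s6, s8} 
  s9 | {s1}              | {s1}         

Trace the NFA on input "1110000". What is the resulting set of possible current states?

{s1, s2, s4, s5, s6, s7, s9}

Start in {s1}.
Read '1': {s1} → {s1}.
Read '1': {s1} → {s1}.
Read '1': {s1} → {s1}.
Read '0': {s1} → {s1, s2, s6, s9}.
Read '0': {s1, s2, s6, s9} → {s1, s2, s5, s6, s9}.
Read '0': {s1, s2, s5, s6, s9} → {s1, s2, s4, s5, s6, s7, s9}.
Read '0': {s1, s2, s4, s5, s6, s7, s9} → {s1, s2, s4, s5, s6, s7, s9}.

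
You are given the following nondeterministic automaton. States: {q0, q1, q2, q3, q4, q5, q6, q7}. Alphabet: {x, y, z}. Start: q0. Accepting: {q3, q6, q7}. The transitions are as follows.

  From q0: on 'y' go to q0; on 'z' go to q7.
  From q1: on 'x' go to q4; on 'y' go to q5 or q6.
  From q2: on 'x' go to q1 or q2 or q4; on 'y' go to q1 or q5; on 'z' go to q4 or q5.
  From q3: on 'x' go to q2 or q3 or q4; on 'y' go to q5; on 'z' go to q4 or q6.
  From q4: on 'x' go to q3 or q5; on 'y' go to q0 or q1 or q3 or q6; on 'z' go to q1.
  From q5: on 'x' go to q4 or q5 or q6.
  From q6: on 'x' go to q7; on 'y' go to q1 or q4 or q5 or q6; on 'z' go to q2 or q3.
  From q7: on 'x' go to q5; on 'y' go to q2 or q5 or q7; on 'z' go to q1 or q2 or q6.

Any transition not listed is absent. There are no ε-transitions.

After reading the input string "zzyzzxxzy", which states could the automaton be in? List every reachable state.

{q0, q1, q3, q4, q5, q6}

Start in {q0}.
Read 'z': q0→{q7}; now {q7}.
Read 'z': q7→{q1, q2, q6}; now {q1, q2, q6}.
Read 'y': q1→{q5, q6}, q2→{q1, q5}, q6→{q1, q4, q5, q6}; now {q1, q4, q5, q6}.
Read 'z': q1→∅, q4→{q1}, q5→∅, q6→{q2, q3}; now {q1, q2, q3}.
Read 'z': q1→∅, q2→{q4, q5}, q3→{q4, q6}; now {q4, q5, q6}.
Read 'x': q4→{q3, q5}, q5→{q4, q5, q6}, q6→{q7}; now {q3, q4, q5, q6, q7}.
Read 'x': q3→{q2, q3, q4}, q4→{q3, q5}, q5→{q4, q5, q6}, q6→{q7}, q7→{q5}; now {q2, q3, q4, q5, q6, q7}.
Read 'z': q2→{q4, q5}, q3→{q4, q6}, q4→{q1}, q5→∅, q6→{q2, q3}, q7→{q1, q2, q6}; now {q1, q2, q3, q4, q5, q6}.
Read 'y': q1→{q5, q6}, q2→{q1, q5}, q3→{q5}, q4→{q0, q1, q3, q6}, q5→∅, q6→{q1, q4, q5, q6}; now {q0, q1, q3, q4, q5, q6}.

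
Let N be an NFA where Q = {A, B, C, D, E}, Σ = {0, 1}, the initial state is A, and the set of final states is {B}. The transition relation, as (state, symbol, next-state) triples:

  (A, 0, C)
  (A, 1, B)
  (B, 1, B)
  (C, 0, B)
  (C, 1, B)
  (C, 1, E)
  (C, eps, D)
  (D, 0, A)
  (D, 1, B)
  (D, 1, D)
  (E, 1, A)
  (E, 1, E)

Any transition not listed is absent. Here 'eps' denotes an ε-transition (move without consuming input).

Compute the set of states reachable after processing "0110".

{A, C, D}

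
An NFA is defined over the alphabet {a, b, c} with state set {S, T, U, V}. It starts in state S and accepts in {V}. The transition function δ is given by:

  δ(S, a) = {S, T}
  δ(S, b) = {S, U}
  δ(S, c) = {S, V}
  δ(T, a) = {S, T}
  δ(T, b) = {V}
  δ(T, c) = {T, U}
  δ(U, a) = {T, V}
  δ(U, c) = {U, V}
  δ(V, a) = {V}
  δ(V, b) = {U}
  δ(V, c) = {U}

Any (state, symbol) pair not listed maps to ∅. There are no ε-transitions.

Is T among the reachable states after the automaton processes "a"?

Yes

Start in {S}.
Read 'a': {S} → {S, T}.
State T is in {S, T}.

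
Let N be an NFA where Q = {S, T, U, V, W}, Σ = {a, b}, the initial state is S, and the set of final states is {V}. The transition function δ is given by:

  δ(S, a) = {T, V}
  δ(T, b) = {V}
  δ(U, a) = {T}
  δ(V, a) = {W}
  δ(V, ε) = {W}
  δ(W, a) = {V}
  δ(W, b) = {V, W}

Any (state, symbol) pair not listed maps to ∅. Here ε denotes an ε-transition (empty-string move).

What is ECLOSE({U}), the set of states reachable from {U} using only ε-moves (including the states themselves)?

Begin with {U}.
No ε-moves leave this set, so the closure equals the set itself.

{U}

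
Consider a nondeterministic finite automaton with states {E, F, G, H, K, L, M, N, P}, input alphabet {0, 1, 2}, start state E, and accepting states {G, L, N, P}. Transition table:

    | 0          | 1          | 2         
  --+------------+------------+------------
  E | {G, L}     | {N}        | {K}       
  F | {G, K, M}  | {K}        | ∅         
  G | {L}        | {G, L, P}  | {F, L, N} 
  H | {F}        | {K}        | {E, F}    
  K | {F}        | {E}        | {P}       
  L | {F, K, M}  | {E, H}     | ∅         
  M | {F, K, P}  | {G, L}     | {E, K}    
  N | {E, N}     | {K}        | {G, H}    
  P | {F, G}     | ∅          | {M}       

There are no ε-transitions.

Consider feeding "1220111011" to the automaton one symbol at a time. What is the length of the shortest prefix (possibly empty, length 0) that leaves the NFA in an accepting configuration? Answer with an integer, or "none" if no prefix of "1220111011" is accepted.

Start in {E}.
Read '1': {E} → {N}.
None of the earlier sets intersect F, but {N} does.

1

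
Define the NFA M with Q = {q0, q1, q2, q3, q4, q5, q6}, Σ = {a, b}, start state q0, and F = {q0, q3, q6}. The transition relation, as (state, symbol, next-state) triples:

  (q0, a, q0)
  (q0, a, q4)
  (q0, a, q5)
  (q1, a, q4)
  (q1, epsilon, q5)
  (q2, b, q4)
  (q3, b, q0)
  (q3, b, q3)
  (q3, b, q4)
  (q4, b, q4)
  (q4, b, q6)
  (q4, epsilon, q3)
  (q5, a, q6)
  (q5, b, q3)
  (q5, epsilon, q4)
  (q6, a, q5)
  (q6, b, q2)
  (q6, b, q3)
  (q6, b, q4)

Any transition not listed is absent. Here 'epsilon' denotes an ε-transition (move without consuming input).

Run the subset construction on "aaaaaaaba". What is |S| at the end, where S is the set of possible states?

4

Start in {q0}.
Read 'a': q0→{q0, q4, q5}; union {q0, q4, q5}; ε-closure = {q0, q3, q4, q5}.
Read 'a': q0→{q0, q4, q5}, q3→∅, q4→∅, q5→{q6}; union {q0, q4, q5, q6}; ε-closure = {q0, q3, q4, q5, q6}.
Read 'a': q0→{q0, q4, q5}, q3→∅, q4→∅, q5→{q6}, q6→{q5}; union {q0, q4, q5, q6}; ε-closure = {q0, q3, q4, q5, q6}.
Read 'a': q0→{q0, q4, q5}, q3→∅, q4→∅, q5→{q6}, q6→{q5}; union {q0, q4, q5, q6}; ε-closure = {q0, q3, q4, q5, q6}.
Read 'a': q0→{q0, q4, q5}, q3→∅, q4→∅, q5→{q6}, q6→{q5}; union {q0, q4, q5, q6}; ε-closure = {q0, q3, q4, q5, q6}.
Read 'a': q0→{q0, q4, q5}, q3→∅, q4→∅, q5→{q6}, q6→{q5}; union {q0, q4, q5, q6}; ε-closure = {q0, q3, q4, q5, q6}.
Read 'a': q0→{q0, q4, q5}, q3→∅, q4→∅, q5→{q6}, q6→{q5}; union {q0, q4, q5, q6}; ε-closure = {q0, q3, q4, q5, q6}.
Read 'b': q0→∅, q3→{q0, q3, q4}, q4→{q4, q6}, q5→{q3}, q6→{q2, q3, q4}; now {q0, q2, q3, q4, q6}.
Read 'a': q0→{q0, q4, q5}, q2→∅, q3→∅, q4→∅, q6→{q5}; union {q0, q4, q5}; ε-closure = {q0, q3, q4, q5}.
That set has 4 states.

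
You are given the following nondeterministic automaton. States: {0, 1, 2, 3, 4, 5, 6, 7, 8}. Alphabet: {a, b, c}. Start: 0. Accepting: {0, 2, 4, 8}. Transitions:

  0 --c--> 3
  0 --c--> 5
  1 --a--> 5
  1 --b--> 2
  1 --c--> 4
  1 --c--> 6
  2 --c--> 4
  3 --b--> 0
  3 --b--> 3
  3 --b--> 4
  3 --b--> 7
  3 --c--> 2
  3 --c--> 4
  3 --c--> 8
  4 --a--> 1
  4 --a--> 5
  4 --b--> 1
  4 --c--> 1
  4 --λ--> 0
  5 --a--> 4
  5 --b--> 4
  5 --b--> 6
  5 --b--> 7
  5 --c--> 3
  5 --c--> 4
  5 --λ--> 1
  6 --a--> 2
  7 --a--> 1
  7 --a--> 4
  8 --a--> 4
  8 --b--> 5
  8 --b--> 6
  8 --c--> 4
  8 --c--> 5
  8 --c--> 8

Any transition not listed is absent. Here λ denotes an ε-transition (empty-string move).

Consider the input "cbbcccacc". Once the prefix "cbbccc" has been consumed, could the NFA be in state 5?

Yes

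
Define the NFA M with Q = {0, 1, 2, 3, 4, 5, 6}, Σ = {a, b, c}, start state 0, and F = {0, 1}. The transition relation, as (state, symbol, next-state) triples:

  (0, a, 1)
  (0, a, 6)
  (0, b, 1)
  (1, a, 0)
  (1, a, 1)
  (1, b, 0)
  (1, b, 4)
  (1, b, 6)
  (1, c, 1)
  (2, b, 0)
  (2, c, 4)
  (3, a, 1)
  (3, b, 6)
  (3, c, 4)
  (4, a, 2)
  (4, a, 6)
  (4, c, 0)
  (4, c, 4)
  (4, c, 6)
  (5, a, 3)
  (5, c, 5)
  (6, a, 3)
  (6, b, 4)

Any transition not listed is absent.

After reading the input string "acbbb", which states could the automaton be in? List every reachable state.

{0, 4, 6}

Start in {0}.
Read 'a': {0} → {1, 6}.
Read 'c': {1, 6} → {1}.
Read 'b': {1} → {0, 4, 6}.
Read 'b': {0, 4, 6} → {1, 4}.
Read 'b': {1, 4} → {0, 4, 6}.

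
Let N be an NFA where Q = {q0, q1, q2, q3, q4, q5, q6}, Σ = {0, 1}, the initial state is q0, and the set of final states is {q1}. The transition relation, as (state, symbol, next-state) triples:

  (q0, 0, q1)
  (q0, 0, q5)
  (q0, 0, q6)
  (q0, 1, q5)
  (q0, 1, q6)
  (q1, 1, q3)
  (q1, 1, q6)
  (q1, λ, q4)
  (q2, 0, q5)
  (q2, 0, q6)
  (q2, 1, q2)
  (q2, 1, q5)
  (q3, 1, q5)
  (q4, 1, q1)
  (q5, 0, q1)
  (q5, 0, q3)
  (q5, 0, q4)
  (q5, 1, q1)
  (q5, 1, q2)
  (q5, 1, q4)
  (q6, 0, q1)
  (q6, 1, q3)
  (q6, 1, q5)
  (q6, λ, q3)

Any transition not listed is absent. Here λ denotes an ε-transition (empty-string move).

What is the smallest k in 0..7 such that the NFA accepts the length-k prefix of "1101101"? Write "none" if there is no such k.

Start in {q0}.
Read '1': {q0} → {q3, q5, q6}.
Read '1': {q3, q5, q6} → {q1, q2, q3, q4, q5}.
None of the earlier sets intersect F, but {q1, q2, q3, q4, q5} does.

2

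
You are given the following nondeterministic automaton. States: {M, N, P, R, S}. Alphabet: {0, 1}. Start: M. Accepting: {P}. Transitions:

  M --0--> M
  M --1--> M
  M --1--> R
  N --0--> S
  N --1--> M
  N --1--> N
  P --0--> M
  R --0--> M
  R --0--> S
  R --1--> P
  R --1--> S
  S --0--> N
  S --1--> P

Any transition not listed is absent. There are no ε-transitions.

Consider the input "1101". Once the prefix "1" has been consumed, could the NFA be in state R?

Yes

Start in {M}.
Read '1': M→{M, R}; now {M, R}.
State R is in {M, R}.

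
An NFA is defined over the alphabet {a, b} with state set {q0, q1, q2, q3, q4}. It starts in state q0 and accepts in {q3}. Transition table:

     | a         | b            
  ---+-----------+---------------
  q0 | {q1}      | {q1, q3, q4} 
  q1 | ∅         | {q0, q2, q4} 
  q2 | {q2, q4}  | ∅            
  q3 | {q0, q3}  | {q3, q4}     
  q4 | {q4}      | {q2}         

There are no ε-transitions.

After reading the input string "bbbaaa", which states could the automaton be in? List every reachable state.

{q0, q1, q2, q3, q4}

Start in {q0}.
Read 'b': q0→{q1, q3, q4}; now {q1, q3, q4}.
Read 'b': q1→{q0, q2, q4}, q3→{q3, q4}, q4→{q2}; now {q0, q2, q3, q4}.
Read 'b': q0→{q1, q3, q4}, q2→∅, q3→{q3, q4}, q4→{q2}; now {q1, q2, q3, q4}.
Read 'a': q1→∅, q2→{q2, q4}, q3→{q0, q3}, q4→{q4}; now {q0, q2, q3, q4}.
Read 'a': q0→{q1}, q2→{q2, q4}, q3→{q0, q3}, q4→{q4}; now {q0, q1, q2, q3, q4}.
Read 'a': q0→{q1}, q1→∅, q2→{q2, q4}, q3→{q0, q3}, q4→{q4}; now {q0, q1, q2, q3, q4}.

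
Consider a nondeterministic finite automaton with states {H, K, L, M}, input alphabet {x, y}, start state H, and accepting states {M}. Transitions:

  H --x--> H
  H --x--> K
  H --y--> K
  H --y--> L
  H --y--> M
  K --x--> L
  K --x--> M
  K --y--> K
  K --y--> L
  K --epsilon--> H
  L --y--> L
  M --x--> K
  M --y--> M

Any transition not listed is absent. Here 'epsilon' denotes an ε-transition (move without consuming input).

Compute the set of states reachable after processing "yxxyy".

Start in {H}.
Read 'y': {H} → {H, K, L, M}.
Read 'x': {H, K, L, M} → {H, K, L, M}.
Read 'x': {H, K, L, M} → {H, K, L, M}.
Read 'y': {H, K, L, M} → {H, K, L, M}.
Read 'y': {H, K, L, M} → {H, K, L, M}.

{H, K, L, M}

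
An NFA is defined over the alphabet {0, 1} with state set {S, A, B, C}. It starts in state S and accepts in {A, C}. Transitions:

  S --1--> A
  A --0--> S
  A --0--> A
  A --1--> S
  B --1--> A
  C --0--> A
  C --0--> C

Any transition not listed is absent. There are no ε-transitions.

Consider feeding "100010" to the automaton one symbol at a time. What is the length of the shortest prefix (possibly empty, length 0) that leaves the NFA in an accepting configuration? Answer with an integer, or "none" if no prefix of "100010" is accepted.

Start in {S}.
Read '1': S→{A}; now {A}.
None of the earlier sets intersect F, but {A} does.

1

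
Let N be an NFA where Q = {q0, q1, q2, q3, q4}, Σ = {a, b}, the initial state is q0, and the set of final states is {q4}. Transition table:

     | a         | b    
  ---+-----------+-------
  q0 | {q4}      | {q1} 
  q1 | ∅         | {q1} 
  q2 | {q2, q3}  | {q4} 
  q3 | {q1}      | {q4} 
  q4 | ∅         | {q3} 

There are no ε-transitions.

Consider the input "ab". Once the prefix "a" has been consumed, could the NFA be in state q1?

Start in {q0}.
Read 'a': {q0} → {q4}.
State q1 is not in {q4}.

No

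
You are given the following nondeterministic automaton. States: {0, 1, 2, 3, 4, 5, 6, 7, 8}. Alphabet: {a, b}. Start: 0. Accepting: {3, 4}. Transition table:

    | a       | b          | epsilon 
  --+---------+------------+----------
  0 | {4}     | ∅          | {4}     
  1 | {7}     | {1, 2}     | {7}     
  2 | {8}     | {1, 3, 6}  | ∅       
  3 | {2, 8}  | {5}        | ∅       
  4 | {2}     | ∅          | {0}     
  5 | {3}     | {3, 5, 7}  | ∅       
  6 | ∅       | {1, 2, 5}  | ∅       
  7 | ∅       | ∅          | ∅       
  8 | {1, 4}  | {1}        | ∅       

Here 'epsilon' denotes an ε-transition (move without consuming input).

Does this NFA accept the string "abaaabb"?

Yes

Start: ε-closure({0}) = {0, 4}.
Read 'a': {0, 4} → {0, 2, 4}.
Read 'b': {0, 2, 4} → {1, 3, 6, 7}.
Read 'a': {1, 3, 6, 7} → {2, 7, 8}.
Read 'a': {2, 7, 8} → {0, 1, 4, 7, 8}.
Read 'a': {0, 1, 4, 7, 8} → {0, 1, 2, 4, 7}.
Read 'b': {0, 1, 2, 4, 7} → {1, 2, 3, 6, 7}.
Read 'b': {1, 2, 3, 6, 7} → {1, 2, 3, 5, 6, 7}.
The final set {1, 2, 3, 5, 6, 7} contains the accepting state 3.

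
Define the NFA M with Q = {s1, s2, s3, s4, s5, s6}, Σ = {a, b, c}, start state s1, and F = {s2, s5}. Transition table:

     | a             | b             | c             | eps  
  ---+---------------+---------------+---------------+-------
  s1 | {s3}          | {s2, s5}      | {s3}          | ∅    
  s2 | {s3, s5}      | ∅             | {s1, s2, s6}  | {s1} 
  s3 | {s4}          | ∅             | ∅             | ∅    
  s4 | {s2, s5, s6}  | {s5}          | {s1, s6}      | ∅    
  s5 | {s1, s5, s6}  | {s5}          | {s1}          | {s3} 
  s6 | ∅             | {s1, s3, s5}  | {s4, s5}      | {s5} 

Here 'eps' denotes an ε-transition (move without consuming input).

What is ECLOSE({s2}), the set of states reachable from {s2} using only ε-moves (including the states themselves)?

Begin with {s2}.
ε-move s2 → s1; add s1.

{s1, s2}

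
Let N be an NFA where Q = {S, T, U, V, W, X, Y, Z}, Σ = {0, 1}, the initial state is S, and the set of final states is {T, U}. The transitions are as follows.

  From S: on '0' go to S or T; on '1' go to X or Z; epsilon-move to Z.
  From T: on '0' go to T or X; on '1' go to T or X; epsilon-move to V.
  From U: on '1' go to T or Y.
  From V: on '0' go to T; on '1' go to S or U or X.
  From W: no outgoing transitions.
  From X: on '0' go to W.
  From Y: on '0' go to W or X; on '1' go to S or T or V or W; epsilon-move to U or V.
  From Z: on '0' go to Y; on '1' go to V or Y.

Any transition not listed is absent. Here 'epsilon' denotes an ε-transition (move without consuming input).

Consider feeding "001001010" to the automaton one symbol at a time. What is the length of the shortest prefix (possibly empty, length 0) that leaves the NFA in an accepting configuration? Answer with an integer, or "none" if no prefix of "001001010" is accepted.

1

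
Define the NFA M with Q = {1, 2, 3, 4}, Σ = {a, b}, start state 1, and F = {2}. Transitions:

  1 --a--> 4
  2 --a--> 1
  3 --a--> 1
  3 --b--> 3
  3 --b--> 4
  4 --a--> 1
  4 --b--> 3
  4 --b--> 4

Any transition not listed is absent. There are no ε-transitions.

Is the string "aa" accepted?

Start in {1}.
Read 'a': {1} → {4}.
Read 'a': {4} → {1}.
The final set {1} contains no accepting state.

No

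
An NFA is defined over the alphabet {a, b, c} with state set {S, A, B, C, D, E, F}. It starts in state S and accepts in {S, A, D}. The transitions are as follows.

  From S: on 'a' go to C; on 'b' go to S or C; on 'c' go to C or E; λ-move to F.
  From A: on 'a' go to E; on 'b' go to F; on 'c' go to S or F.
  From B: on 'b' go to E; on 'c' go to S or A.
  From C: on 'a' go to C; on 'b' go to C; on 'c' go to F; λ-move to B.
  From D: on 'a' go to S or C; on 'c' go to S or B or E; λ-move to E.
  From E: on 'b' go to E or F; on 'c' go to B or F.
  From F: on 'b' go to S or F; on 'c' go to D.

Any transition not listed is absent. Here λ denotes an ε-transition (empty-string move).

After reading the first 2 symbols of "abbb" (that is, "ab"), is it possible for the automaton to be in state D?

No

Start: ε-closure({S}) = {S, F}.
Read 'a': S→{C}, F→∅; union {C}; ε-closure = {B, C}.
Read 'b': B→{E}, C→{C}; union {C, E}; ε-closure = {B, C, E}.
State D is not in {B, C, E}.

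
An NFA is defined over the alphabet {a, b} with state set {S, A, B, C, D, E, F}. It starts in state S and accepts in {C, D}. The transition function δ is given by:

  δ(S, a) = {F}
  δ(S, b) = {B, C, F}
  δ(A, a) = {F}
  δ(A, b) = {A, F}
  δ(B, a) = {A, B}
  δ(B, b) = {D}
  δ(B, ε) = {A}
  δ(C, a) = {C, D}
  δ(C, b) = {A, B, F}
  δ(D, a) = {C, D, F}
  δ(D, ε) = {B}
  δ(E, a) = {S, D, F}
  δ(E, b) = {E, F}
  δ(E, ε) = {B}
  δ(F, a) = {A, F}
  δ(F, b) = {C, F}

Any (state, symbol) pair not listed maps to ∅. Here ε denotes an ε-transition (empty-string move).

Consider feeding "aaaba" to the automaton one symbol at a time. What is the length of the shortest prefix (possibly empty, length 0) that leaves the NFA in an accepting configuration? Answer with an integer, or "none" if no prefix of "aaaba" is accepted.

Start in {S}.
Read 'a': {S} → {F}.
Read 'a': {F} → {A, F}.
Read 'a': {A, F} → {A, F}.
Read 'b': {A, F} → {A, C, F}.
None of the earlier sets intersect F, but {A, C, F} does.

4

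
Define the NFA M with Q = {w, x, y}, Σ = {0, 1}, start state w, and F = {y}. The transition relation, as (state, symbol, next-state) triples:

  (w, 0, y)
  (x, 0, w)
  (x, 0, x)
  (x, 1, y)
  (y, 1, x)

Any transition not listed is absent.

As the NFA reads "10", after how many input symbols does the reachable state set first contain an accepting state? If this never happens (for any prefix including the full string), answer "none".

none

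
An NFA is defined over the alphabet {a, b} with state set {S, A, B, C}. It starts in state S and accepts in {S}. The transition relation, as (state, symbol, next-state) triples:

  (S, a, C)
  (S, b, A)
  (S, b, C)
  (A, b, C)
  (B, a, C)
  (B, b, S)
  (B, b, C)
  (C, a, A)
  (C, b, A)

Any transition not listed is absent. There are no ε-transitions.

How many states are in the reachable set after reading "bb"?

Start in {S}.
Read 'b': S→{A, C}; now {A, C}.
Read 'b': A→{C}, C→{A}; now {A, C}.
That set has 2 states.

2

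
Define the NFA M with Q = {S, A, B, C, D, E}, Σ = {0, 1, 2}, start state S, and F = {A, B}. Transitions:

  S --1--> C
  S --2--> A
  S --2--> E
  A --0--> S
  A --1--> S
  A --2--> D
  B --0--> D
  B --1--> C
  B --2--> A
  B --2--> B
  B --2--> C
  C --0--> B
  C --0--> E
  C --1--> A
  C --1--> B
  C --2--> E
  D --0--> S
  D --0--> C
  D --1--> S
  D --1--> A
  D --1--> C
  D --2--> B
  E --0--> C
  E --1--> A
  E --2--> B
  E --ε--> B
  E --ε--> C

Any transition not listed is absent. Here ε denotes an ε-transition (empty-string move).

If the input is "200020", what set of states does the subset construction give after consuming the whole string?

Start in {S}.
Read '2': S→{A, E}; union {A, E}; ε-closure = {A, B, C, E}.
Read '0': A→{S}, B→{D}, C→{B, E}, E→{C}; now {S, B, C, D, E}.
Read '0': S→∅, B→{D}, C→{B, E}, D→{S, C}, E→{C}; now {S, B, C, D, E}.
Read '0': S→∅, B→{D}, C→{B, E}, D→{S, C}, E→{C}; now {S, B, C, D, E}.
Read '2': S→{A, E}, B→{A, B, C}, C→{E}, D→{B}, E→{B}; now {A, B, C, E}.
Read '0': A→{S}, B→{D}, C→{B, E}, E→{C}; now {S, B, C, D, E}.

{S, B, C, D, E}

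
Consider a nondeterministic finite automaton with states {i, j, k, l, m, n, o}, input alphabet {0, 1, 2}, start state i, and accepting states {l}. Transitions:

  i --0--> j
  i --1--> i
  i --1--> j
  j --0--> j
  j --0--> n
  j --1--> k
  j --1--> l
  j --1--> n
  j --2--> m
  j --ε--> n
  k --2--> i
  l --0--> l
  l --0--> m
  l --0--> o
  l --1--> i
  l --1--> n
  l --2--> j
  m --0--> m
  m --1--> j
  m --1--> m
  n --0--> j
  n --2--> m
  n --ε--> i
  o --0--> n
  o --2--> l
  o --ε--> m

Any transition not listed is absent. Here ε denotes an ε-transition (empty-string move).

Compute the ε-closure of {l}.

Begin with {l}.
No ε-moves leave this set, so the closure equals the set itself.

{l}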